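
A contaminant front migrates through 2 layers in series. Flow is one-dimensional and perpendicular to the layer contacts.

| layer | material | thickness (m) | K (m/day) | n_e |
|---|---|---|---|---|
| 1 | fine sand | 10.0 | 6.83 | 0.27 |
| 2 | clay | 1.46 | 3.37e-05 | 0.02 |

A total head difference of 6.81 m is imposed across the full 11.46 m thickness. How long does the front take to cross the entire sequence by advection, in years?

With flow normal to the layers, continuity requires the same specific discharge q through every layer.
Σ(b_i/K_i) = 10.0/6.83 + 1.46/3.37e-05 = 43325 d.
q = Δh / Σ(b_i/K_i) = 6.81 / 43325 = 0.0001572 m/day.
In each layer the seepage velocity is v_i = q/n_i, so the layer transit time is t_i = b_i·n_i / q:
  layer 1 (fine sand): t_1 = 10.0 × 0.27 / 0.0001572 = 17177 d
  layer 2 (clay): t_2 = 1.46 × 0.02 / 0.0001572 = 185.8 d
Total t = Σ t_i = 17363 days = 47.54 years.

47.5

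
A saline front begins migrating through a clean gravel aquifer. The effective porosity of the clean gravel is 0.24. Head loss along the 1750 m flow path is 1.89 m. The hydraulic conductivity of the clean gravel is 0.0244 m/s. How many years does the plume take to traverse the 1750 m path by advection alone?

0.505

Convert K: 0.0244 m/s × 86400 = 2108 m/day.
Hydraulic gradient i = Δh / L = 1.89 / 1750 = 0.001080.
Darcy flux q = K · i = 2108 × 0.001080 = 2.277 m/day.
Seepage velocity v = q / n_e = 2.277 / 0.24 = 9.487 m/day.
Travel time t = L / v = 1750 / 9.487 = 184.5 days = 0.5050 years.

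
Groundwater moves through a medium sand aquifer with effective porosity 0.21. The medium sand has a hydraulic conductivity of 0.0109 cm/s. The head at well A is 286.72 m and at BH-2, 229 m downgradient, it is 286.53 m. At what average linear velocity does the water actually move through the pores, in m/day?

0.0372

Convert K: 0.0109 cm/s × 864 = 9.418 m/day.
Hydraulic gradient i = (286.72 − 286.53) / 229 = 0.19 / 229 = 0.0008297.
Darcy flux q = K · i = 9.418 × 0.0008297 = 0.007814 m/day.
Seepage velocity v = q / n_e = 0.007814 / 0.21 = 0.03721 m/day.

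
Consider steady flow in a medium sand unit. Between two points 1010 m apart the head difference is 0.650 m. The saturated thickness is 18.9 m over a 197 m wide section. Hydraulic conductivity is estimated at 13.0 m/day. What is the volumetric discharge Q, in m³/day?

31.2

Cross-sectional area A = 197 × 18.9 = 3723 m².
Hydraulic gradient i = Δh / L = 0.650 / 1010 = 0.0006436.
Darcy's law: Q = K · A · i = 13.00 × 3723 × 0.0006436 = 31.15 m³/day.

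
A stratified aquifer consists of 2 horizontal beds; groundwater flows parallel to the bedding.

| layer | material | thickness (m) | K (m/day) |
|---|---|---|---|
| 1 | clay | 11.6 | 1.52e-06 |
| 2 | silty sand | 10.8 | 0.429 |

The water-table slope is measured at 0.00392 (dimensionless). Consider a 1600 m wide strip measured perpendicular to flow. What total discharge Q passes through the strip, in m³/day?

29.1

Flow is parallel to layering, so each bed carries its own Darcy discharge and the transmissivities add.
Σ(K_i·b_i) = 1.52e-06×11.6 + 0.429×10.8 = 4.633 m²/day.
Hydraulic gradient i = 0.00392.
Q = Σ(K_i·b_i) · W · i = 4.633 × 1600 × 0.003920 = 29.06 m³/day.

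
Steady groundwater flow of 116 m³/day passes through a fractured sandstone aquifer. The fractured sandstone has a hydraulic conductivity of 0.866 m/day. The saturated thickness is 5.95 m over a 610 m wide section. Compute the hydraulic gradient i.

Cross-sectional area A = 610 × 5.95 = 3630 m².
From Q = K·A·i, i = Q / (K·A) = 116 / (0.8660 × 3630) = 0.03691.

0.0369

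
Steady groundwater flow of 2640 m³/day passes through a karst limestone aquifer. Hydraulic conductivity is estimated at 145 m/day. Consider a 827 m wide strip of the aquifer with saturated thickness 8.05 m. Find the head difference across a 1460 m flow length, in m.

Cross-sectional area A = 827 × 8.05 = 6657 m².
From Q = K·A·i, i = Q / (K·A) = 2640 / (145.0 × 6657) = 0.002735.
Head loss Δh = i · L = 0.002735 × 1460 = 3.993 m.

3.99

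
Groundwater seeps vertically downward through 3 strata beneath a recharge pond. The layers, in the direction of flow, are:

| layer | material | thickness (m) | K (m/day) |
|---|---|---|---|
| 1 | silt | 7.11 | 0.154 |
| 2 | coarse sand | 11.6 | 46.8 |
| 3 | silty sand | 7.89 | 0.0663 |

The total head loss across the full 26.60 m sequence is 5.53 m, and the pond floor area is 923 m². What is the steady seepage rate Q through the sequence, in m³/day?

30.9

Flow is perpendicular to layering, so the layers act in series and the equivalent K is the thickness-weighted harmonic mean.
Total thickness L = 7.11 + 11.6 + 7.89 = 26.60 m.
Σ(b_i/K_i) = 7.11/0.154 + 11.6/46.8 + 7.89/0.0663 = 165.4 d.
K_eq = L / Σ(b_i/K_i) = 26.60 / 165.4 = 0.1608 m/day.
Q = K_eq · A · (Δh/L) = 0.1608 × 923 × (5.53/26.60) = 30.86 m³/day.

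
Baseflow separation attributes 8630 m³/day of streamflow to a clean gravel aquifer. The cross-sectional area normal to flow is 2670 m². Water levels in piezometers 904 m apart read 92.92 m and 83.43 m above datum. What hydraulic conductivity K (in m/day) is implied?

Hydraulic gradient i = (92.92 − 83.43) / 904 = 9.49 / 904 = 0.01050.
From Q = K·A·i, K = Q / (A·i) = 8630 / (2670 × 0.01050) = 307.9 m/day.

308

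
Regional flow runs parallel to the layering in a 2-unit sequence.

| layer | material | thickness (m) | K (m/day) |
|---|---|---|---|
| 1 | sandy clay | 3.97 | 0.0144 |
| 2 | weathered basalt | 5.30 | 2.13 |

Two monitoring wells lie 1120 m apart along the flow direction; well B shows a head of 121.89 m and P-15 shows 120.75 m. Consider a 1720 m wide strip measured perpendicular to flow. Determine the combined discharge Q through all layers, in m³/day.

Flow is parallel to layering, so each bed carries its own Darcy discharge and the transmissivities add.
Σ(K_i·b_i) = 0.0144×3.97 + 2.13×5.30 = 11.35 m²/day.
Hydraulic gradient i = (121.89 − 120.75) / 1120 = 1.14 / 1120 = 0.001018.
Q = Σ(K_i·b_i) · W · i = 11.35 × 1720 × 0.001018 = 19.86 m³/day.

19.9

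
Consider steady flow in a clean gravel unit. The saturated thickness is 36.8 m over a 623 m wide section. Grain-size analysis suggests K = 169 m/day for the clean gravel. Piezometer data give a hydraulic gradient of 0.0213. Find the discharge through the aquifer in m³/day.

82500

Cross-sectional area A = 623 × 36.8 = 22926 m².
Hydraulic gradient i = 0.0213.
Darcy's law: Q = K · A · i = 169.0 × 22926 × 0.02130 = 82528 m³/day.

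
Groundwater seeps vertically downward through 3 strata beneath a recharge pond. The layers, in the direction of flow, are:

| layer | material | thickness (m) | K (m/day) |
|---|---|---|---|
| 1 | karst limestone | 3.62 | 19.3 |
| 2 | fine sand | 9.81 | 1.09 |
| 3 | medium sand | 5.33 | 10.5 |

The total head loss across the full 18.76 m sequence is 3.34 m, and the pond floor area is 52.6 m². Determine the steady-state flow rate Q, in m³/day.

Flow is perpendicular to layering, so the layers act in series and the equivalent K is the thickness-weighted harmonic mean.
Total thickness L = 3.62 + 9.81 + 5.33 = 18.76 m.
Σ(b_i/K_i) = 3.62/19.3 + 9.81/1.09 + 5.33/10.5 = 9.695 d.
K_eq = L / Σ(b_i/K_i) = 18.76 / 9.695 = 1.935 m/day.
Q = K_eq · A · (Δh/L) = 1.935 × 52.6 × (3.34/18.76) = 18.12 m³/day.

18.1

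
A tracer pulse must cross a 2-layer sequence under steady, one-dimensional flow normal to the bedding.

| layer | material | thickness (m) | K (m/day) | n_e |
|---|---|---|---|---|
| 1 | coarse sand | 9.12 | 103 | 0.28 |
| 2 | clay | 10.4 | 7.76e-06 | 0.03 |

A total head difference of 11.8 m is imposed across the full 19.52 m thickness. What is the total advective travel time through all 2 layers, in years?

891

With flow normal to the layers, continuity requires the same specific discharge q through every layer.
Σ(b_i/K_i) = 9.12/103 + 10.4/7.76e-06 = 1.340e+06 d.
q = Δh / Σ(b_i/K_i) = 11.8 / 1.340e+06 = 8.805e-06 m/day.
In each layer the seepage velocity is v_i = q/n_i, so the layer transit time is t_i = b_i·n_i / q:
  layer 1 (coarse sand): t_1 = 9.12 × 0.28 / 8.805e-06 = 2.900e+05 d
  layer 2 (clay): t_2 = 10.4 × 0.03 / 8.805e-06 = 35436 d
Total t = Σ t_i = 3.255e+05 days = 891.1 years.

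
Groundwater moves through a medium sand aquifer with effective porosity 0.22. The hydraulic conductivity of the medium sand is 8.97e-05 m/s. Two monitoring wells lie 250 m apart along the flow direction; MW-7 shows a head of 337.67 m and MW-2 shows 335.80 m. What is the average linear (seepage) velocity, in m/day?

Convert K: 8.97e-05 m/s × 86400 = 7.750 m/day.
Hydraulic gradient i = (337.67 − 335.80) / 250 = 1.87 / 250 = 0.007480.
Darcy flux q = K · i = 7.750 × 0.007480 = 0.05797 m/day.
Seepage velocity v = q / n_e = 0.05797 / 0.22 = 0.2635 m/day.

0.264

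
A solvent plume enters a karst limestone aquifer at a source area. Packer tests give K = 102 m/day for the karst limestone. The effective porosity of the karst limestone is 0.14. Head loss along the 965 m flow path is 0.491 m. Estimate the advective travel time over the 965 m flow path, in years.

7.13

Hydraulic gradient i = Δh / L = 0.491 / 965 = 0.0005088.
Darcy flux q = K · i = 102.0 × 0.0005088 = 0.05190 m/day.
Seepage velocity v = q / n_e = 0.05190 / 0.14 = 0.3707 m/day.
Travel time t = L / v = 965 / 0.3707 = 2603 days = 7.127 years.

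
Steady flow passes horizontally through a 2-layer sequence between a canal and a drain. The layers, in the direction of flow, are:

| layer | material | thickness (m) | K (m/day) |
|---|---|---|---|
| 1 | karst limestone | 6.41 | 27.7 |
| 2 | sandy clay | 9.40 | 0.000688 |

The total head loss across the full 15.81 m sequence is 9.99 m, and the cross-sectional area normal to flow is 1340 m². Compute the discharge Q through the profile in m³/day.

Flow is perpendicular to layering, so the layers act in series and the equivalent K is the thickness-weighted harmonic mean.
Total thickness L = 6.41 + 9.40 = 15.81 m.
Σ(b_i/K_i) = 6.41/27.7 + 9.40/0.000688 = 13663 d.
K_eq = L / Σ(b_i/K_i) = 15.81 / 13663 = 0.001157 m/day.
Q = K_eq · A · (Δh/L) = 0.001157 × 1340 × (9.99/15.81) = 0.9798 m³/day.

0.980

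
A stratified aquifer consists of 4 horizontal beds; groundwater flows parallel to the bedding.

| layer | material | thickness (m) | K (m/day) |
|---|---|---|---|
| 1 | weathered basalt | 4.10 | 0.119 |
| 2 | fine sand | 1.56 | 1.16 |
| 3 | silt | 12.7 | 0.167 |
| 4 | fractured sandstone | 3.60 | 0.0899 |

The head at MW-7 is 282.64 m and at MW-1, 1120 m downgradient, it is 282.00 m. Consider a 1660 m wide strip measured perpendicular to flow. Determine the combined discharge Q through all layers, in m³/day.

4.50

Flow is parallel to layering, so each bed carries its own Darcy discharge and the transmissivities add.
Σ(K_i·b_i) = 0.119×4.10 + 1.16×1.56 + 0.167×12.7 + 0.0899×3.60 = 4.742 m²/day.
Hydraulic gradient i = (282.64 − 282.00) / 1120 = 0.64 / 1120 = 0.0005714.
Q = Σ(K_i·b_i) · W · i = 4.742 × 1660 × 0.0005714 = 4.498 m³/day.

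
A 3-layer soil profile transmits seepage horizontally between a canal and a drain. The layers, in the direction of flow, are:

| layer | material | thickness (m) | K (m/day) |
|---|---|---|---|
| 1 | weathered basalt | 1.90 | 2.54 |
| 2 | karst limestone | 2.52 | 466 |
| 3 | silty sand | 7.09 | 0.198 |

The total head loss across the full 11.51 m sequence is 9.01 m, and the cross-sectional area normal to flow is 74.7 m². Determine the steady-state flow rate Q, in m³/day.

Flow is perpendicular to layering, so the layers act in series and the equivalent K is the thickness-weighted harmonic mean.
Total thickness L = 1.90 + 2.52 + 7.09 = 11.51 m.
Σ(b_i/K_i) = 1.90/2.54 + 2.52/466 + 7.09/0.198 = 36.56 d.
K_eq = L / Σ(b_i/K_i) = 11.51 / 36.56 = 0.3148 m/day.
Q = K_eq · A · (Δh/L) = 0.3148 × 74.7 × (9.01/11.51) = 18.41 m³/day.

18.4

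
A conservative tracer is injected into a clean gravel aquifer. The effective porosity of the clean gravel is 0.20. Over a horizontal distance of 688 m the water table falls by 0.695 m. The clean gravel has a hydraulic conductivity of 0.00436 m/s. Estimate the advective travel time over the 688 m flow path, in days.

362

Convert K: 0.00436 m/s × 86400 = 376.7 m/day.
Hydraulic gradient i = Δh / L = 0.695 / 688 = 0.001010.
Darcy flux q = K · i = 376.7 × 0.001010 = 0.3805 m/day.
Seepage velocity v = q / n_e = 0.3805 / 0.20 = 1.903 m/day.
Travel time t = L / v = 688 / 1.903 = 361.6 days.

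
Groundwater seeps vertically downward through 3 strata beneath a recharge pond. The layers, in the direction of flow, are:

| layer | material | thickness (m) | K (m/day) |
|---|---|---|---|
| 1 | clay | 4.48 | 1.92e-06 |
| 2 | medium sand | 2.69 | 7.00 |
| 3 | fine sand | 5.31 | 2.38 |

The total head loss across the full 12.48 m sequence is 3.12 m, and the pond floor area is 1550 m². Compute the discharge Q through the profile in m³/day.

0.00207

Flow is perpendicular to layering, so the layers act in series and the equivalent K is the thickness-weighted harmonic mean.
Total thickness L = 4.48 + 2.69 + 5.31 = 12.48 m.
Σ(b_i/K_i) = 4.48/1.92e-06 + 2.69/7.00 + 5.31/2.38 = 2.333e+06 d.
K_eq = L / Σ(b_i/K_i) = 12.48 / 2.333e+06 = 5.349e-06 m/day.
Q = K_eq · A · (Δh/L) = 5.349e-06 × 1550 × (3.12/12.48) = 0.002073 m³/day.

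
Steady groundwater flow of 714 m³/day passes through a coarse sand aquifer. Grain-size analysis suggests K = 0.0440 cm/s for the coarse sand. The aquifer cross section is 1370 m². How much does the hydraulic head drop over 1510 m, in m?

20.7

Convert K: 0.0440 cm/s × 864 = 38.02 m/day.
From Q = K·A·i, i = Q / (K·A) = 714 / (38.02 × 1370) = 0.01371.
Head loss Δh = i · L = 0.01371 × 1510 = 20.70 m.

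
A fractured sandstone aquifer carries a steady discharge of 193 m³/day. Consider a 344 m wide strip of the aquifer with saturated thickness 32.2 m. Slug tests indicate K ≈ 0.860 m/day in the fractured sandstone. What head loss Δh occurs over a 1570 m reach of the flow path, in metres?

Cross-sectional area A = 344 × 32.2 = 11077 m².
From Q = K·A·i, i = Q / (K·A) = 193 / (0.8600 × 11077) = 0.02026.
Head loss Δh = i · L = 0.02026 × 1570 = 31.81 m.

31.8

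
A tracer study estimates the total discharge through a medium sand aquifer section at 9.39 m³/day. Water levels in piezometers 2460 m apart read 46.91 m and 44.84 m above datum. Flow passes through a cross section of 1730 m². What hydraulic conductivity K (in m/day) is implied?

6.45

Hydraulic gradient i = (46.91 − 44.84) / 2460 = 2.07 / 2460 = 0.0008415.
From Q = K·A·i, K = Q / (A·i) = 9.39 / (1730 × 0.0008415) = 6.450 m/day.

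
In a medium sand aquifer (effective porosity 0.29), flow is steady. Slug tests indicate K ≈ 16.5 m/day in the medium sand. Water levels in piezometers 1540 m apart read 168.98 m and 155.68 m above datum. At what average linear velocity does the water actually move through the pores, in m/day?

Hydraulic gradient i = (168.98 − 155.68) / 1540 = 13.3 / 1540 = 0.008636.
Darcy flux q = K · i = 16.50 × 0.008636 = 0.1425 m/day.
Seepage velocity v = q / n_e = 0.1425 / 0.29 = 0.4914 m/day.

0.491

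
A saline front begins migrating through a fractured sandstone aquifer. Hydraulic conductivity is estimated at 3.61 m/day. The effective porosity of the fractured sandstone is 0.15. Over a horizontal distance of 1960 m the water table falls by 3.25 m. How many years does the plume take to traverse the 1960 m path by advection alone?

Hydraulic gradient i = Δh / L = 3.25 / 1960 = 0.001658.
Darcy flux q = K · i = 3.610 × 0.001658 = 0.005986 m/day.
Seepage velocity v = q / n_e = 0.005986 / 0.15 = 0.03991 m/day.
Travel time t = L / v = 1960 / 0.03991 = 49115 days = 134.5 years.

134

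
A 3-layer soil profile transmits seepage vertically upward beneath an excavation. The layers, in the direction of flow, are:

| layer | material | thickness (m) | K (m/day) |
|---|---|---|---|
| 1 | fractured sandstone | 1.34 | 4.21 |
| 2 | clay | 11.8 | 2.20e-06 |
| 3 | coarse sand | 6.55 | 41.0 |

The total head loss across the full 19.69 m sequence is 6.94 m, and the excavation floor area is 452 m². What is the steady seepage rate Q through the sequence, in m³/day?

0.000585

Flow is perpendicular to layering, so the layers act in series and the equivalent K is the thickness-weighted harmonic mean.
Total thickness L = 1.34 + 11.8 + 6.55 = 19.69 m.
Σ(b_i/K_i) = 1.34/4.21 + 11.8/2.20e-06 + 6.55/41.0 = 5.364e+06 d.
K_eq = L / Σ(b_i/K_i) = 19.69 / 5.364e+06 = 3.671e-06 m/day.
Q = K_eq · A · (Δh/L) = 3.671e-06 × 452 × (6.94/19.69) = 0.0005848 m³/day.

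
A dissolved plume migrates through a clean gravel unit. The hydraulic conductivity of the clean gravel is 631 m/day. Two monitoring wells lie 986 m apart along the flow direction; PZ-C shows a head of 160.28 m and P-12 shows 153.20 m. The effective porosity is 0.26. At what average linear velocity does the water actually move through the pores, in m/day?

Hydraulic gradient i = (160.28 − 153.20) / 986 = 7.08 / 986 = 0.007181.
Darcy flux q = K · i = 631.0 × 0.007181 = 4.531 m/day.
Seepage velocity v = q / n_e = 4.531 / 0.26 = 17.43 m/day.

17.4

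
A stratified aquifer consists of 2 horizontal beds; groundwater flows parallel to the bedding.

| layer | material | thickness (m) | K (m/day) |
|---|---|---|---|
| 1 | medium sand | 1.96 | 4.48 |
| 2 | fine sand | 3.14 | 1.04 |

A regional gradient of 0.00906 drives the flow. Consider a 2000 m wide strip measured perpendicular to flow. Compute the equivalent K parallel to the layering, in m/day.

2.36

Flow is parallel to layering, so each bed carries its own Darcy discharge and the transmissivities add.
Σ(K_i·b_i) = 4.48×1.96 + 1.04×3.14 = 12.05 m²/day.
Total thickness b = 5.100 m, so K_eq = Σ(K_i·b_i)/b = 2.362 m/day.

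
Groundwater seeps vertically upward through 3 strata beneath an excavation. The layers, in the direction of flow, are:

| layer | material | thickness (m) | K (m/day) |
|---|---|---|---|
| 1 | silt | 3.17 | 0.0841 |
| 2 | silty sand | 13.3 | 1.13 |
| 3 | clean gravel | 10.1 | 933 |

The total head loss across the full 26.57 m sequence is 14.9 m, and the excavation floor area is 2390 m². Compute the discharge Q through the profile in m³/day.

720

Flow is perpendicular to layering, so the layers act in series and the equivalent K is the thickness-weighted harmonic mean.
Total thickness L = 3.17 + 13.3 + 10.1 = 26.57 m.
Σ(b_i/K_i) = 3.17/0.0841 + 13.3/1.13 + 10.1/933 = 49.47 d.
K_eq = L / Σ(b_i/K_i) = 26.57 / 49.47 = 0.5371 m/day.
Q = K_eq · A · (Δh/L) = 0.5371 × 2390 × (14.9/26.57) = 719.8 m³/day.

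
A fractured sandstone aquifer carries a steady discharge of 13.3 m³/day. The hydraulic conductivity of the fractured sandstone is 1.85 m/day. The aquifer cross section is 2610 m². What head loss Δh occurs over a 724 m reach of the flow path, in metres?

From Q = K·A·i, i = Q / (K·A) = 13.3 / (1.850 × 2610) = 0.002754.
Head loss Δh = i · L = 0.002754 × 724 = 1.994 m.

1.99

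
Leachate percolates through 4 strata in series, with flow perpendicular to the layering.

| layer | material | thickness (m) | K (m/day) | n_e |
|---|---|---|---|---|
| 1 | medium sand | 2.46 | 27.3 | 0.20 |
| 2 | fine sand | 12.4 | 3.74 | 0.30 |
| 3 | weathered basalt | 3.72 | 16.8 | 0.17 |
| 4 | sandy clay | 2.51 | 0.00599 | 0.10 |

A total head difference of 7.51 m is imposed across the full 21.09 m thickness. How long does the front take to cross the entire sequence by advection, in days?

With flow normal to the layers, continuity requires the same specific discharge q through every layer.
Σ(b_i/K_i) = 2.46/27.3 + 12.4/3.74 + 3.72/16.8 + 2.51/0.00599 = 422.7 d.
q = Δh / Σ(b_i/K_i) = 7.51 / 422.7 = 0.01777 m/day.
In each layer the seepage velocity is v_i = q/n_i, so the layer transit time is t_i = b_i·n_i / q:
  layer 1 (medium sand): t_1 = 2.46 × 0.20 / 0.01777 = 27.69 d
  layer 2 (fine sand): t_2 = 12.4 × 0.30 / 0.01777 = 209.4 d
  layer 3 (weathered basalt): t_3 = 3.72 × 0.17 / 0.01777 = 35.59 d
  layer 4 (sandy clay): t_4 = 2.51 × 0.10 / 0.01777 = 14.13 d
Total t = Σ t_i = 286.8 days.

287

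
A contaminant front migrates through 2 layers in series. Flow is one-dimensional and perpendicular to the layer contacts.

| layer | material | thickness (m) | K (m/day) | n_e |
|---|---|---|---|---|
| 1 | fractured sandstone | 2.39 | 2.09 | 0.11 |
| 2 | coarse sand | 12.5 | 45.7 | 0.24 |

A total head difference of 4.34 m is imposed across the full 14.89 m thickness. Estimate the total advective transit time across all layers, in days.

1.07

With flow normal to the layers, continuity requires the same specific discharge q through every layer.
Σ(b_i/K_i) = 2.39/2.09 + 12.5/45.7 = 1.417 d.
q = Δh / Σ(b_i/K_i) = 4.34 / 1.417 = 3.063 m/day.
In each layer the seepage velocity is v_i = q/n_i, so the layer transit time is t_i = b_i·n_i / q:
  layer 1 (fractured sandstone): t_1 = 2.39 × 0.11 / 3.063 = 0.08584 d
  layer 2 (coarse sand): t_2 = 12.5 × 0.24 / 3.063 = 0.9795 d
Total t = Σ t_i = 1.065 days.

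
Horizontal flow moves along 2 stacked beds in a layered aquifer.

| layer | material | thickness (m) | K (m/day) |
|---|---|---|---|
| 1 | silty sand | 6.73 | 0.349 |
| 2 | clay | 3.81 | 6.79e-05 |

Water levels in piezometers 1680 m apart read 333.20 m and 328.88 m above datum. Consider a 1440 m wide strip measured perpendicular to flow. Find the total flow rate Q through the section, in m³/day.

Flow is parallel to layering, so each bed carries its own Darcy discharge and the transmissivities add.
Σ(K_i·b_i) = 0.349×6.73 + 6.79e-05×3.81 = 2.349 m²/day.
Hydraulic gradient i = (333.20 − 328.88) / 1680 = 4.32 / 1680 = 0.002571.
Q = Σ(K_i·b_i) · W · i = 2.349 × 1440 × 0.002571 = 8.698 m³/day.

8.70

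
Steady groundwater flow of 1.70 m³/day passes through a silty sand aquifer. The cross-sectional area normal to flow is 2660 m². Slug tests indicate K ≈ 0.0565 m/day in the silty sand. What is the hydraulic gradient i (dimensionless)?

0.0113

From Q = K·A·i, i = Q / (K·A) = 1.70 / (0.05650 × 2660) = 0.01131.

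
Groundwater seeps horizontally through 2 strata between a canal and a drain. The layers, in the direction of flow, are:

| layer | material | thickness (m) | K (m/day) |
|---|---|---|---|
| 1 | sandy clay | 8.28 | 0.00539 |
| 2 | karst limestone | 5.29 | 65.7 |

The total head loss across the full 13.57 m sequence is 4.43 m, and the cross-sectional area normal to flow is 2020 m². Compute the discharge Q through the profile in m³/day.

5.82

Flow is perpendicular to layering, so the layers act in series and the equivalent K is the thickness-weighted harmonic mean.
Total thickness L = 8.28 + 5.29 = 13.57 m.
Σ(b_i/K_i) = 8.28/0.00539 + 5.29/65.7 = 1536 d.
K_eq = L / Σ(b_i/K_i) = 13.57 / 1536 = 0.008833 m/day.
Q = K_eq · A · (Δh/L) = 0.008833 × 2020 × (4.43/13.57) = 5.825 m³/day.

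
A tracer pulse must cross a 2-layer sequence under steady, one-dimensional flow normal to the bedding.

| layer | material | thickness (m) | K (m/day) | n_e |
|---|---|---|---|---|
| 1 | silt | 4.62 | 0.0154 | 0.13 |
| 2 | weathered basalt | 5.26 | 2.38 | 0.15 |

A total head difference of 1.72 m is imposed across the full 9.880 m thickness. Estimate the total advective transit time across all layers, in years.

0.668

With flow normal to the layers, continuity requires the same specific discharge q through every layer.
Σ(b_i/K_i) = 4.62/0.0154 + 5.26/2.38 = 302.2 d.
q = Δh / Σ(b_i/K_i) = 1.72 / 302.2 = 0.005691 m/day.
In each layer the seepage velocity is v_i = q/n_i, so the layer transit time is t_i = b_i·n_i / q:
  layer 1 (silt): t_1 = 4.62 × 0.13 / 0.005691 = 105.5 d
  layer 2 (weathered basalt): t_2 = 5.26 × 0.15 / 0.005691 = 138.6 d
Total t = Σ t_i = 244.2 days = 0.6685 years.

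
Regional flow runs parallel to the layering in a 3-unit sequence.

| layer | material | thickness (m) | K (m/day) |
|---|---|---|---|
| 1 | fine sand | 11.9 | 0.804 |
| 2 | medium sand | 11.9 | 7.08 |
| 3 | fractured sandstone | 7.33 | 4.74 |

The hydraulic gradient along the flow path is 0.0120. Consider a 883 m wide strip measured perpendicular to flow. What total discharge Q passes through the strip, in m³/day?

1360

Flow is parallel to layering, so each bed carries its own Darcy discharge and the transmissivities add.
Σ(K_i·b_i) = 0.804×11.9 + 7.08×11.9 + 4.74×7.33 = 128.6 m²/day.
Hydraulic gradient i = 0.0120.
Q = Σ(K_i·b_i) · W · i = 128.6 × 883 × 0.01200 = 1362 m³/day.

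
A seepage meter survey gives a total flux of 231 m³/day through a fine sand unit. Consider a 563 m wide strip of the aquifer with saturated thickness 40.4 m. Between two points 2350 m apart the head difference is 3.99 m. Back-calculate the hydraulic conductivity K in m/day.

Cross-sectional area A = 563 × 40.4 = 22745 m².
Hydraulic gradient i = Δh / L = 3.99 / 2350 = 0.001698.
From Q = K·A·i, K = Q / (A·i) = 231 / (22745 × 0.001698) = 5.982 m/day.

5.98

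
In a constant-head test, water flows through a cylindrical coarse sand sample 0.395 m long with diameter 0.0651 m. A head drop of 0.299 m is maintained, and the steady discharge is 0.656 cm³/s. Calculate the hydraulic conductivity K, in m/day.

22.5

Cross-sectional area A = π·(d/2)² = π × (0.0651/2)² = 0.003329 m².
Convert discharge: 0.656 cm³/s = 6.560e-07 m³/s.
Darcy's law rearranged: K = Q·L / (A·Δh) = 6.560e-07 × 0.395 / (0.003329 × 0.299) = 0.0002604 m/s = 22.50 m/day.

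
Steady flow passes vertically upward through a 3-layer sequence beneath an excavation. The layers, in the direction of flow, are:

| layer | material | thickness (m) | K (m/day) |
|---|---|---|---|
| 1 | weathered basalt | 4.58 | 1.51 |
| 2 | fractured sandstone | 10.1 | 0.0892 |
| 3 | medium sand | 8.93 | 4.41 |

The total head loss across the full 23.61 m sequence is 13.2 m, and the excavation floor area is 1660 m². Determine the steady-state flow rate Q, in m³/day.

185

Flow is perpendicular to layering, so the layers act in series and the equivalent K is the thickness-weighted harmonic mean.
Total thickness L = 4.58 + 10.1 + 8.93 = 23.61 m.
Σ(b_i/K_i) = 4.58/1.51 + 10.1/0.0892 + 8.93/4.41 = 118.3 d.
K_eq = L / Σ(b_i/K_i) = 23.61 / 118.3 = 0.1996 m/day.
Q = K_eq · A · (Δh/L) = 0.1996 × 1660 × (13.2/23.61) = 185.2 m³/day.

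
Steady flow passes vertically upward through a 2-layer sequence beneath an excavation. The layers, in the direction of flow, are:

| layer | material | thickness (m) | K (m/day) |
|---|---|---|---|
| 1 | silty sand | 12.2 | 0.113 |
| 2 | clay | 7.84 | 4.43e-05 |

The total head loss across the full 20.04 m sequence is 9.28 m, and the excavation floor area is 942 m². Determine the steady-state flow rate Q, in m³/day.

Flow is perpendicular to layering, so the layers act in series and the equivalent K is the thickness-weighted harmonic mean.
Total thickness L = 12.2 + 7.84 = 20.04 m.
Σ(b_i/K_i) = 12.2/0.113 + 7.84/4.43e-05 = 1.771e+05 d.
K_eq = L / Σ(b_i/K_i) = 20.04 / 1.771e+05 = 0.0001132 m/day.
Q = K_eq · A · (Δh/L) = 0.0001132 × 942 × (9.28/20.04) = 0.04937 m³/day.

0.0494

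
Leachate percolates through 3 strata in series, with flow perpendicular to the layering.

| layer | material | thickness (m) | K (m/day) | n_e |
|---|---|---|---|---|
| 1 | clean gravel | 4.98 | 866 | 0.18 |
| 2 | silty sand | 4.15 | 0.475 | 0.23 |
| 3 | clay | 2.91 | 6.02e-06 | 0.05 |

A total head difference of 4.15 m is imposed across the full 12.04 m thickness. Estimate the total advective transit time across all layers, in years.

With flow normal to the layers, continuity requires the same specific discharge q through every layer.
Σ(b_i/K_i) = 4.98/866 + 4.15/0.475 + 2.91/6.02e-06 = 4.834e+05 d.
q = Δh / Σ(b_i/K_i) = 4.15 / 4.834e+05 = 8.585e-06 m/day.
In each layer the seepage velocity is v_i = q/n_i, so the layer transit time is t_i = b_i·n_i / q:
  layer 1 (clean gravel): t_1 = 4.98 × 0.18 / 8.585e-06 = 1.044e+05 d
  layer 2 (silty sand): t_2 = 4.15 × 0.23 / 8.585e-06 = 1.112e+05 d
  layer 3 (clay): t_3 = 2.91 × 0.05 / 8.585e-06 = 16948 d
Total t = Σ t_i = 2.325e+05 days = 636.7 years.

637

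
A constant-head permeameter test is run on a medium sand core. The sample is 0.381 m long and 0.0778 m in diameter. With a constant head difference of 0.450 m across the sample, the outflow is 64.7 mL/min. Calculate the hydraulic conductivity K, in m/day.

16.6

Cross-sectional area A = π·(d/2)² = π × (0.0778/2)² = 0.004754 m².
Convert discharge: 64.7 mL/min = 1.078e-06 m³/s.
Darcy's law rearranged: K = Q·L / (A·Δh) = 1.078e-06 × 0.381 / (0.004754 × 0.450) = 0.0001921 m/s = 16.59 m/day.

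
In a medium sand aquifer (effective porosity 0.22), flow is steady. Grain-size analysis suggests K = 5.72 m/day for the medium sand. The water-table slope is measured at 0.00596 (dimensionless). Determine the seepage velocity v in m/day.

Hydraulic gradient i = 0.00596.
Darcy flux q = K · i = 5.720 × 0.005960 = 0.03409 m/day.
Seepage velocity v = q / n_e = 0.03409 / 0.22 = 0.1550 m/day.

0.155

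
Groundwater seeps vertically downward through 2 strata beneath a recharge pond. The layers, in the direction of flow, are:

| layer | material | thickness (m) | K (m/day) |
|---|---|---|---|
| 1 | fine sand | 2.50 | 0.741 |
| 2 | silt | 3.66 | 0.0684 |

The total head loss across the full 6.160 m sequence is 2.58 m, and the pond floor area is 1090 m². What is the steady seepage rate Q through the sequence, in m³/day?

49.4

Flow is perpendicular to layering, so the layers act in series and the equivalent K is the thickness-weighted harmonic mean.
Total thickness L = 2.50 + 3.66 = 6.160 m.
Σ(b_i/K_i) = 2.50/0.741 + 3.66/0.0684 = 56.88 d.
K_eq = L / Σ(b_i/K_i) = 6.160 / 56.88 = 0.1083 m/day.
Q = K_eq · A · (Δh/L) = 0.1083 × 1090 × (2.58/6.160) = 49.44 m³/day.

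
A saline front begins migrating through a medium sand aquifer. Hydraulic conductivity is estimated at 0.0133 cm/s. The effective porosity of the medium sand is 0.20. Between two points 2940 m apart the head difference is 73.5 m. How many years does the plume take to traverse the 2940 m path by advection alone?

Convert K: 0.0133 cm/s × 864 = 11.49 m/day.
Hydraulic gradient i = Δh / L = 73.5 / 2940 = 0.02500.
Darcy flux q = K · i = 11.49 × 0.02500 = 0.2873 m/day.
Seepage velocity v = q / n_e = 0.2873 / 0.20 = 1.436 m/day.
Travel time t = L / v = 2940 / 1.436 = 2047 days = 5.604 years.

5.60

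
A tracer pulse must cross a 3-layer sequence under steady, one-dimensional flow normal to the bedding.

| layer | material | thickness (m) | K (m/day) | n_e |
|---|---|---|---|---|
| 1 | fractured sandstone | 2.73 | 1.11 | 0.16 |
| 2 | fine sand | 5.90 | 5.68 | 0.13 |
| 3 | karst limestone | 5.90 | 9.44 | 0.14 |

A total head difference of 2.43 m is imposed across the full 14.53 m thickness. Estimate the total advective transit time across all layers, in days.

With flow normal to the layers, continuity requires the same specific discharge q through every layer.
Σ(b_i/K_i) = 2.73/1.11 + 5.90/5.68 + 5.90/9.44 = 4.123 d.
q = Δh / Σ(b_i/K_i) = 2.43 / 4.123 = 0.5893 m/day.
In each layer the seepage velocity is v_i = q/n_i, so the layer transit time is t_i = b_i·n_i / q:
  layer 1 (fractured sandstone): t_1 = 2.73 × 0.16 / 0.5893 = 0.7412 d
  layer 2 (fine sand): t_2 = 5.90 × 0.13 / 0.5893 = 1.301 d
  layer 3 (karst limestone): t_3 = 5.90 × 0.14 / 0.5893 = 1.402 d
Total t = Σ t_i = 3.444 days.

3.44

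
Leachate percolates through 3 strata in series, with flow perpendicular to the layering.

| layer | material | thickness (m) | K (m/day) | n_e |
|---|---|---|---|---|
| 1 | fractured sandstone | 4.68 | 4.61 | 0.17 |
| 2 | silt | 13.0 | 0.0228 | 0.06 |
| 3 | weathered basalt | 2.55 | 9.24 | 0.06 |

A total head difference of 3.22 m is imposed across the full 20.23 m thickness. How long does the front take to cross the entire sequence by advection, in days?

307

With flow normal to the layers, continuity requires the same specific discharge q through every layer.
Σ(b_i/K_i) = 4.68/4.61 + 13.0/0.0228 + 2.55/9.24 = 571.5 d.
q = Δh / Σ(b_i/K_i) = 3.22 / 571.5 = 0.005635 m/day.
In each layer the seepage velocity is v_i = q/n_i, so the layer transit time is t_i = b_i·n_i / q:
  layer 1 (fractured sandstone): t_1 = 4.68 × 0.17 / 0.005635 = 141.2 d
  layer 2 (silt): t_2 = 13.0 × 0.06 / 0.005635 = 138.4 d
  layer 3 (weathered basalt): t_3 = 2.55 × 0.06 / 0.005635 = 27.15 d
Total t = Σ t_i = 306.8 days.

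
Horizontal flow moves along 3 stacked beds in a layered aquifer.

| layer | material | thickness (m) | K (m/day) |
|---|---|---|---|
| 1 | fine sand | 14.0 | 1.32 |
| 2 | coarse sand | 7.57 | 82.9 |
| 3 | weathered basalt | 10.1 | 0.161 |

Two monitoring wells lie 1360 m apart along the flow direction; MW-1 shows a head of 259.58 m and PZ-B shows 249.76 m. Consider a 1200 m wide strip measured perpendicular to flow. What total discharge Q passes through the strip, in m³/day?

Flow is parallel to layering, so each bed carries its own Darcy discharge and the transmissivities add.
Σ(K_i·b_i) = 1.32×14.0 + 82.9×7.57 + 0.161×10.1 = 647.7 m²/day.
Hydraulic gradient i = (259.58 − 249.76) / 1360 = 9.82 / 1360 = 0.007221.
Q = Σ(K_i·b_i) · W · i = 647.7 × 1200 × 0.007221 = 5612 m³/day.

5610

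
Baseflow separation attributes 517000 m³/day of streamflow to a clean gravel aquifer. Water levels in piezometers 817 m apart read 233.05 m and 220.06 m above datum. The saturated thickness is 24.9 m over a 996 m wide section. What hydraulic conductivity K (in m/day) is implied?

Cross-sectional area A = 996 × 24.9 = 24800 m².
Hydraulic gradient i = (233.05 − 220.06) / 817 = 12.99 / 817 = 0.01590.
From Q = K·A·i, K = Q / (A·i) = 517000 / (24800 × 0.01590) = 1311 m/day.

1310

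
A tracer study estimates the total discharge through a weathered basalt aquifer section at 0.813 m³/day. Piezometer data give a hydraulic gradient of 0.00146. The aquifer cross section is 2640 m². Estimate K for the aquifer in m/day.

0.211

Hydraulic gradient i = 0.00146.
From Q = K·A·i, K = Q / (A·i) = 0.813 / (2640 × 0.001460) = 0.2109 m/day.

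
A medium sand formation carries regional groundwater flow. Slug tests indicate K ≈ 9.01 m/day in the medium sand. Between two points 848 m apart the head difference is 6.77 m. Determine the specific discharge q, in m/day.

0.0719

Hydraulic gradient i = Δh / L = 6.77 / 848 = 0.007983.
Specific discharge q = K · i = 9.010 × 0.007983 = 0.07193 m/day.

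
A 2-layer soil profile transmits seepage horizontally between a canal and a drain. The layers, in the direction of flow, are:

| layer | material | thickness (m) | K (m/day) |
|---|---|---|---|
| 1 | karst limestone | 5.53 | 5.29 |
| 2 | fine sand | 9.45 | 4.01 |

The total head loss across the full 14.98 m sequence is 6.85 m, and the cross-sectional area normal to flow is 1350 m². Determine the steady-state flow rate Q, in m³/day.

Flow is perpendicular to layering, so the layers act in series and the equivalent K is the thickness-weighted harmonic mean.
Total thickness L = 5.53 + 9.45 = 14.98 m.
Σ(b_i/K_i) = 5.53/5.29 + 9.45/4.01 = 3.402 d.
K_eq = L / Σ(b_i/K_i) = 14.98 / 3.402 = 4.403 m/day.
Q = K_eq · A · (Δh/L) = 4.403 × 1350 × (6.85/14.98) = 2718 m³/day.

2720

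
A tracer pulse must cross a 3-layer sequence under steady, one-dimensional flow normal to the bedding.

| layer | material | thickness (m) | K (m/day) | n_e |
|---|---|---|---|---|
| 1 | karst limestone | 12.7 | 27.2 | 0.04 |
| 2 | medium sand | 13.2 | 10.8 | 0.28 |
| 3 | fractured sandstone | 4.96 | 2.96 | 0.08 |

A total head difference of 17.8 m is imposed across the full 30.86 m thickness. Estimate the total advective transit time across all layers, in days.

0.870

With flow normal to the layers, continuity requires the same specific discharge q through every layer.
Σ(b_i/K_i) = 12.7/27.2 + 13.2/10.8 + 4.96/2.96 = 3.365 d.
q = Δh / Σ(b_i/K_i) = 17.8 / 3.365 = 5.290 m/day.
In each layer the seepage velocity is v_i = q/n_i, so the layer transit time is t_i = b_i·n_i / q:
  layer 1 (karst limestone): t_1 = 12.7 × 0.04 / 5.290 = 0.09603 d
  layer 2 (medium sand): t_2 = 13.2 × 0.28 / 5.290 = 0.6987 d
  layer 3 (fractured sandstone): t_3 = 4.96 × 0.08 / 5.290 = 0.07501 d
Total t = Σ t_i = 0.8697 days.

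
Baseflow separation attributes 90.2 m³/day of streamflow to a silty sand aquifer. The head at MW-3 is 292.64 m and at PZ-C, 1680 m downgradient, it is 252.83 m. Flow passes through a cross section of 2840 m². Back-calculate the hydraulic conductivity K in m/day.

1.34

Hydraulic gradient i = (292.64 − 252.83) / 1680 = 39.81 / 1680 = 0.02370.
From Q = K·A·i, K = Q / (A·i) = 90.2 / (2840 × 0.02370) = 1.340 m/day.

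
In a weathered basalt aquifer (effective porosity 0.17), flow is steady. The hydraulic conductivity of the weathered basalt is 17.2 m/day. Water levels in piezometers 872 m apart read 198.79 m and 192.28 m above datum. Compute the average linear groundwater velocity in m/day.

Hydraulic gradient i = (198.79 − 192.28) / 872 = 6.51 / 872 = 0.007466.
Darcy flux q = K · i = 17.20 × 0.007466 = 0.1284 m/day.
Seepage velocity v = q / n_e = 0.1284 / 0.17 = 0.7553 m/day.

0.755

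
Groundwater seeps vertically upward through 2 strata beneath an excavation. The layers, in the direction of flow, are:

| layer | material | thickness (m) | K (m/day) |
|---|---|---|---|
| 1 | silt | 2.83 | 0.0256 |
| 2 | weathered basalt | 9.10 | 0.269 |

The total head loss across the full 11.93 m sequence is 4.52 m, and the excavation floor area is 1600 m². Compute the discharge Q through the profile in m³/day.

50.1

Flow is perpendicular to layering, so the layers act in series and the equivalent K is the thickness-weighted harmonic mean.
Total thickness L = 2.83 + 9.10 = 11.93 m.
Σ(b_i/K_i) = 2.83/0.0256 + 9.10/0.269 = 144.4 d.
K_eq = L / Σ(b_i/K_i) = 11.93 / 144.4 = 0.08263 m/day.
Q = K_eq · A · (Δh/L) = 0.08263 × 1600 × (4.52/11.93) = 50.09 m³/day.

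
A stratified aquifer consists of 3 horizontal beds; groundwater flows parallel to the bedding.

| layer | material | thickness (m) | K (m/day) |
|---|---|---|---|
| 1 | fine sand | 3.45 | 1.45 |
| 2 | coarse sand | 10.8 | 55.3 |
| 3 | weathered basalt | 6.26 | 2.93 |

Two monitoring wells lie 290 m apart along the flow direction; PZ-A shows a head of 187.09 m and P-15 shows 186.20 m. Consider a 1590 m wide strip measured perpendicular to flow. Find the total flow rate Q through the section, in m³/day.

3030

Flow is parallel to layering, so each bed carries its own Darcy discharge and the transmissivities add.
Σ(K_i·b_i) = 1.45×3.45 + 55.3×10.8 + 2.93×6.26 = 620.6 m²/day.
Hydraulic gradient i = (187.09 − 186.20) / 290 = 0.89 / 290 = 0.003069.
Q = Σ(K_i·b_i) · W · i = 620.6 × 1590 × 0.003069 = 3028 m³/day.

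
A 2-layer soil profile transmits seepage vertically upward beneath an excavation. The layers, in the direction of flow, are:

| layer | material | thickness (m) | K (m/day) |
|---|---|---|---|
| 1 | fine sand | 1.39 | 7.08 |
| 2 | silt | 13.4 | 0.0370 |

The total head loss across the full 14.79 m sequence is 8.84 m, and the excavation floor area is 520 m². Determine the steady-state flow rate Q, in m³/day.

Flow is perpendicular to layering, so the layers act in series and the equivalent K is the thickness-weighted harmonic mean.
Total thickness L = 1.39 + 13.4 = 14.79 m.
Σ(b_i/K_i) = 1.39/7.08 + 13.4/0.0370 = 362.4 d.
K_eq = L / Σ(b_i/K_i) = 14.79 / 362.4 = 0.04082 m/day.
Q = K_eq · A · (Δh/L) = 0.04082 × 520 × (8.84/14.79) = 12.69 m³/day.

12.7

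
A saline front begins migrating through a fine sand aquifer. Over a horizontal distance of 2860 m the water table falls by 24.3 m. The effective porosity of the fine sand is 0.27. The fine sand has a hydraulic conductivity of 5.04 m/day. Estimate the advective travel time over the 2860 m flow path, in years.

49.4

Hydraulic gradient i = Δh / L = 24.3 / 2860 = 0.008497.
Darcy flux q = K · i = 5.040 × 0.008497 = 0.04282 m/day.
Seepage velocity v = q / n_e = 0.04282 / 0.27 = 0.1586 m/day.
Travel time t = L / v = 2860 / 0.1586 = 18033 days = 49.37 years.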